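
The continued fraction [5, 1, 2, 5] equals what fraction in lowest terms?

Using pₖ = aₖpₖ₋₁ + pₖ₋₂ and qₖ = aₖqₖ₋₁ + qₖ₋₂:
  k=0: a=5, p=5, q=1
  k=1: a=1, p=6, q=1
  k=2: a=2, p=17, q=3
  k=3: a=5, p=91, q=16

91/16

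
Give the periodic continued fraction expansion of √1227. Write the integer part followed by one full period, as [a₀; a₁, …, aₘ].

a₀ = ⌊√1227⌋ = 35.

[35; 35, 70]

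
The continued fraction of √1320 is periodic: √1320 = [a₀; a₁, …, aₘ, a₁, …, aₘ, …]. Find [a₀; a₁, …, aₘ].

a₀ = ⌊√1320⌋ = 36.

[36; 3, 72]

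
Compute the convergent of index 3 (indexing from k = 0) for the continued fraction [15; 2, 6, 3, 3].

634/41

Using pₖ = aₖpₖ₋₁ + pₖ₋₂, qₖ = aₖqₖ₋₁ + qₖ₋₂ (with p₋₁=1, p₋₂=0, q₋₁=0, q₋₂=1):
  k=0: a=15, p=15, q=1
  k=1: a=2, p=31, q=2
  k=2: a=6, p=201, q=13
  k=3: a=3, p=634, q=41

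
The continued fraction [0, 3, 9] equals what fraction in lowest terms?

9/28

Fold from the inside: start with 9/1.
  3 + 1/9 = 28/9
  0 + 9/28 = 9/28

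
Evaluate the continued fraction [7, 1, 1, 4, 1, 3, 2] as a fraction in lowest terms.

717/95

Fold from the inside: start with 2/1.
  3 + 1/2 = 7/2
  1 + 2/7 = 9/7
  4 + 7/9 = 43/9
  1 + 9/43 = 52/43
  1 + 43/52 = 95/52
  7 + 52/95 = 717/95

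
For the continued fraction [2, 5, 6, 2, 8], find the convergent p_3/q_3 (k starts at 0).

147/67

Using pₖ = aₖpₖ₋₁ + pₖ₋₂, qₖ = aₖqₖ₋₁ + qₖ₋₂ (with p₋₁=1, p₋₂=0, q₋₁=0, q₋₂=1):
  k=0: a=2, p=2, q=1
  k=1: a=5, p=11, q=5
  k=2: a=6, p=68, q=31
  k=3: a=2, p=147, q=67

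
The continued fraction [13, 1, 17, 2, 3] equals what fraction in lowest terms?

1799/129

Using pₖ = aₖpₖ₋₁ + pₖ₋₂ and qₖ = aₖqₖ₋₁ + qₖ₋₂:
  k=0: a=13, p=13, q=1
  k=1: a=1, p=14, q=1
  k=2: a=17, p=251, q=18
  k=3: a=2, p=516, q=37
  k=4: a=3, p=1799, q=129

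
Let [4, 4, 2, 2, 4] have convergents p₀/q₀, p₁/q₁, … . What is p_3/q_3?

93/22

Using pₖ = aₖpₖ₋₁ + pₖ₋₂, qₖ = aₖqₖ₋₁ + qₖ₋₂ (with p₋₁=1, p₋₂=0, q₋₁=0, q₋₂=1):
  k=0: a=4, p=4, q=1
  k=1: a=4, p=17, q=4
  k=2: a=2, p=38, q=9
  k=3: a=2, p=93, q=22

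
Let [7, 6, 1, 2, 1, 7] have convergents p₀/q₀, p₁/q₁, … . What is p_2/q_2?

Using pₖ = aₖpₖ₋₁ + pₖ₋₂, qₖ = aₖqₖ₋₁ + qₖ₋₂ (with p₋₁=1, p₋₂=0, q₋₁=0, q₋₂=1):
  k=0: a=7, p=7, q=1
  k=1: a=6, p=43, q=6
  k=2: a=1, p=50, q=7

50/7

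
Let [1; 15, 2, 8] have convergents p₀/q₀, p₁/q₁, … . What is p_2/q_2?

33/31

Using pₖ = aₖpₖ₋₁ + pₖ₋₂, qₖ = aₖqₖ₋₁ + qₖ₋₂ (with p₋₁=1, p₋₂=0, q₋₁=0, q₋₂=1):
  k=0: a=1, p=1, q=1
  k=1: a=15, p=16, q=15
  k=2: a=2, p=33, q=31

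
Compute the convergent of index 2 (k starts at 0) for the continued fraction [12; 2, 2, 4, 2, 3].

Using pₖ = aₖpₖ₋₁ + pₖ₋₂, qₖ = aₖqₖ₋₁ + qₖ₋₂ (with p₋₁=1, p₋₂=0, q₋₁=0, q₋₂=1):
  k=0: a=12, p=12, q=1
  k=1: a=2, p=25, q=2
  k=2: a=2, p=62, q=5

62/5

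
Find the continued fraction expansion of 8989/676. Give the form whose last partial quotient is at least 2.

[13; 3, 2, 1, 3, 18]

8989 = 13·676 + 201
676 = 3·201 + 73
201 = 2·73 + 55
73 = 1·55 + 18
55 = 3·18 + 1
18 = 18·1 + 0  (stop)
So 8989/676 = [13; 3, 2, 1, 3, 18].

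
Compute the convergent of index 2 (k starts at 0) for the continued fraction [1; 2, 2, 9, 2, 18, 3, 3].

7/5

Using pₖ = aₖpₖ₋₁ + pₖ₋₂, qₖ = aₖqₖ₋₁ + qₖ₋₂ (with p₋₁=1, p₋₂=0, q₋₁=0, q₋₂=1):
  k=0: a=1, p=1, q=1
  k=1: a=2, p=3, q=2
  k=2: a=2, p=7, q=5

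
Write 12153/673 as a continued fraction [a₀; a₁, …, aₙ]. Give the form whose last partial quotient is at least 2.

12153 = 18·673 + 39
673 = 17·39 + 10
39 = 3·10 + 9
10 = 1·9 + 1
9 = 9·1 + 0  (stop)
So 12153/673 = [18; 17, 3, 1, 9].

[18; 17, 3, 1, 9]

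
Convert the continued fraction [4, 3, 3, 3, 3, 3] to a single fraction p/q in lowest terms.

Fold from the inside: start with 3/1.
  3 + 1/3 = 10/3
  3 + 3/10 = 33/10
  3 + 10/33 = 109/33
  3 + 33/109 = 360/109
  4 + 109/360 = 1549/360

1549/360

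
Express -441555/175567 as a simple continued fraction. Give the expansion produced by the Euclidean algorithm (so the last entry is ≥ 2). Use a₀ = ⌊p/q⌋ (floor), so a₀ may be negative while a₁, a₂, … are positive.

[-3; 2, 16, 7, 14, 13, 4]

-441555 = -3*175567 + 85146
175567 = 2*85146 + 5275
85146 = 16*5275 + 746
5275 = 7*746 + 53
746 = 14*53 + 4
53 = 13*4 + 1
4 = 4*1 + 0  (stop)
So -441555/175567 = [-3; 2, 16, 7, 14, 13, 4].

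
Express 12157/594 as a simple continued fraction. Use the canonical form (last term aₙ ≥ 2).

[20; 2, 6, 1, 12, 3]

12157 = 20*594 + 277
594 = 2*277 + 40
277 = 6*40 + 37
40 = 1*37 + 3
37 = 12*3 + 1
3 = 3*1 + 0  (stop)
So 12157/594 = [20; 2, 6, 1, 12, 3].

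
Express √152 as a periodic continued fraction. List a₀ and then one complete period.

[12; 3, 24]

a₀ = ⌊√152⌋ = 12.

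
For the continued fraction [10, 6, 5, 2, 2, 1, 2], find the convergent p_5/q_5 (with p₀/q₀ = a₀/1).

2388/235

Using pₖ = aₖpₖ₋₁ + pₖ₋₂, qₖ = aₖqₖ₋₁ + qₖ₋₂ (with p₋₁=1, p₋₂=0, q₋₁=0, q₋₂=1):
  k=0: a=10, p=10, q=1
  k=1: a=6, p=61, q=6
  k=2: a=5, p=315, q=31
  k=3: a=2, p=691, q=68
  k=4: a=2, p=1697, q=167
  k=5: a=1, p=2388, q=235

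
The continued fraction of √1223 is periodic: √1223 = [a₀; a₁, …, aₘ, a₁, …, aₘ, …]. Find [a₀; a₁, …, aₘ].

a₀ = ⌊√1223⌋ = 34.
With m₀=0, d₀=1 and mₖ₊₁ = dₖaₖ − mₖ, dₖ₊₁ = (n − mₖ₊₁²)/dₖ, aₖ₊₁ = ⌊(a₀+mₖ₊₁)/dₖ₊₁⌋:
  k=1: m=34, d=67, a=1
  k=2: m=33, d=2, a=33
  k=3: m=33, d=67, a=1
  k=4: m=34, d=1, a=68
d=1 and a=2a₀=68 at k=4, so the next step gives (m, d) = (34, 67) again — its k=1 value — and the period has length 4.

[34; 1, 33, 1, 68]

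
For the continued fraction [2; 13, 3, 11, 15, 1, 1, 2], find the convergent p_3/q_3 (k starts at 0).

940/453

Using pₖ = aₖpₖ₋₁ + pₖ₋₂, qₖ = aₖqₖ₋₁ + qₖ₋₂ (with p₋₁=1, p₋₂=0, q₋₁=0, q₋₂=1):
  k=0: a=2, p=2, q=1
  k=1: a=13, p=27, q=13
  k=2: a=3, p=83, q=40
  k=3: a=11, p=940, q=453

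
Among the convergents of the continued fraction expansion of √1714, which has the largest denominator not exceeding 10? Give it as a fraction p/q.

√1714 = [41; 2, 2, 82, …] (period length 3).
Convergents:
  p_0/q_0 = 41/1
  p_1/q_1 = 83/2
  p_2/q_2 = 207/5
  p_3/q_3 = 17057/412
q_2 = 5 ≤ 10 < 412 = q_3, so the answer is 207/5.

207/5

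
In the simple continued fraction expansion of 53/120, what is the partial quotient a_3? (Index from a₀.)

53 = 0·120 + 53   →  a_0 = 0
120 = 2·53 + 14   →  a_1 = 2
53 = 3·14 + 11   →  a_2 = 3
14 = 1·11 + 3   →  a_3 = 1

1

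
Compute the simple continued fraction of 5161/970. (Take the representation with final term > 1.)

[5; 3, 8, 2, 2, 7]

5161 = 5×970 + 311
970 = 3×311 + 37
311 = 8×37 + 15
37 = 2×15 + 7
15 = 2×7 + 1
7 = 7×1 + 0  (stop)
So 5161/970 = [5; 3, 8, 2, 2, 7].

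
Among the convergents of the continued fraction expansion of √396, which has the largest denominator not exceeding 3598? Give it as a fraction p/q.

71261/3581

√396 = [19; 1, 8, 1, 38, …] (period length 4).
Convergents:
  p_0/q_0 = 19/1
  p_1/q_1 = 20/1
  p_2/q_2 = 179/9
  p_3/q_3 = 199/10
  p_4/q_4 = 7741/389
  p_5/q_5 = 7940/399
  p_6/q_6 = 71261/3581
  p_7/q_7 = 79201/3980
q_6 = 3581 ≤ 3598 < 3980 = q_7, so the answer is 71261/3581.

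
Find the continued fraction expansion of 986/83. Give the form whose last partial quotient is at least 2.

[11; 1, 7, 3, 3]

986 = 11*83 + 73
83 = 1*73 + 10
73 = 7*10 + 3
10 = 3*3 + 1
3 = 3*1 + 0  (stop)
So 986/83 = [11; 1, 7, 3, 3].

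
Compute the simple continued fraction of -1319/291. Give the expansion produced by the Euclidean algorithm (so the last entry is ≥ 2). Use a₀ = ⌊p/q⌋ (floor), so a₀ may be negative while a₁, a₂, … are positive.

-1319 = -5·291 + 136
291 = 2·136 + 19
136 = 7·19 + 3
19 = 6·3 + 1
3 = 3·1 + 0  (stop)
So -1319/291 = [-5; 2, 7, 6, 3].

[-5; 2, 7, 6, 3]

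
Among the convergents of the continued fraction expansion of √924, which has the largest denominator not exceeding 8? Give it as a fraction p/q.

152/5

√924 = [30; 2, 1, 1, 14, 1, 1, 2, 60, …] (period length 8).
Convergents:
  p_0/q_0 = 30/1
  p_1/q_1 = 61/2
  p_2/q_2 = 91/3
  p_3/q_3 = 152/5
  p_4/q_4 = 2219/73
q_3 = 5 ≤ 8 < 73 = q_4, so the answer is 152/5.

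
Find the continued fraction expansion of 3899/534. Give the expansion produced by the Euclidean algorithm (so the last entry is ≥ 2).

[7; 3, 3, 6, 2, 1, 2]

3899 = 7·534 + 161
534 = 3·161 + 51
161 = 3·51 + 8
51 = 6·8 + 3
8 = 2·3 + 2
3 = 1·2 + 1
2 = 2·1 + 0  (stop)
So 3899/534 = [7; 3, 3, 6, 2, 1, 2].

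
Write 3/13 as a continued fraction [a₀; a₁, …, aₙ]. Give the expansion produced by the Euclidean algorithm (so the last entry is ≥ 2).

[0; 4, 3]

3 = 0*13 + 3
13 = 4*3 + 1
3 = 3*1 + 0  (stop)
So 3/13 = [0; 4, 3].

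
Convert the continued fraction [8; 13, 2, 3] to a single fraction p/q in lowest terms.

759/94

Fold from the inside: start with 3/1.
  2 + 1/3 = 7/3
  13 + 3/7 = 94/7
  8 + 7/94 = 759/94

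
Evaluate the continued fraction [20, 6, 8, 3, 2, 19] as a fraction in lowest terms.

Using pₖ = aₖpₖ₋₁ + pₖ₋₂ and qₖ = aₖqₖ₋₁ + qₖ₋₂:
  k=0: a=20, p=20, q=1
  k=1: a=6, p=121, q=6
  k=2: a=8, p=988, q=49
  k=3: a=3, p=3085, q=153
  k=4: a=2, p=7158, q=355
  k=5: a=19, p=139087, q=6898

139087/6898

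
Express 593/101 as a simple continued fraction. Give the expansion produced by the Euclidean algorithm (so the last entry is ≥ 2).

593 = 5*101 + 88
101 = 1*88 + 13
88 = 6*13 + 10
13 = 1*10 + 3
10 = 3*3 + 1
3 = 3*1 + 0  (stop)
So 593/101 = [5; 1, 6, 1, 3, 3].

[5; 1, 6, 1, 3, 3]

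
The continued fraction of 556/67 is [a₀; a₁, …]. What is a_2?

556 = 8·67 + 20   →  a_0 = 8
67 = 3·20 + 7   →  a_1 = 3
20 = 2·7 + 6   →  a_2 = 2

2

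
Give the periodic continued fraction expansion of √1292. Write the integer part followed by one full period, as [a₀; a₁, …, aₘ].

[35; 1, 16, 1, 70]

a₀ = ⌊√1292⌋ = 35.
With m₀=0, d₀=1 and mₖ₊₁ = dₖaₖ − mₖ, dₖ₊₁ = (n − mₖ₊₁²)/dₖ, aₖ₊₁ = ⌊(a₀+mₖ₊₁)/dₖ₊₁⌋:
  k=1: m=35, d=67, a=1
  k=2: m=32, d=4, a=16
  k=3: m=32, d=67, a=1
  k=4: m=35, d=1, a=70
d=1 and a=2a₀=70 at k=4, so the next step gives (m, d) = (35, 67) again — its k=1 value — and the period has length 4.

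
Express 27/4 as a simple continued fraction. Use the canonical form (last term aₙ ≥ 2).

[6; 1, 3]

27 = 6*4 + 3
4 = 1*3 + 1
3 = 3*1 + 0  (stop)
So 27/4 = [6; 1, 3].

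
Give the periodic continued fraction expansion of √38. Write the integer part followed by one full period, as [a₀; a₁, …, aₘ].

[6; 6, 12]

a₀ = ⌊√38⌋ = 6.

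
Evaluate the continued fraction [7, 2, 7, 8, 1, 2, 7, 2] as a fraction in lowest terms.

Using pₖ = aₖpₖ₋₁ + pₖ₋₂ and qₖ = aₖqₖ₋₁ + qₖ₋₂:
  k=0: a=7, p=7, q=1
  k=1: a=2, p=15, q=2
  k=2: a=7, p=112, q=15
  k=3: a=8, p=911, q=122
  k=4: a=1, p=1023, q=137
  k=5: a=2, p=2957, q=396
  k=6: a=7, p=21722, q=2909
  k=7: a=2, p=46401, q=6214

46401/6214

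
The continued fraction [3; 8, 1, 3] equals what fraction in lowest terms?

109/35

Using pₖ = aₖpₖ₋₁ + pₖ₋₂ and qₖ = aₖqₖ₋₁ + qₖ₋₂:
  k=0: a=3, p=3, q=1
  k=1: a=8, p=25, q=8
  k=2: a=1, p=28, q=9
  k=3: a=3, p=109, q=35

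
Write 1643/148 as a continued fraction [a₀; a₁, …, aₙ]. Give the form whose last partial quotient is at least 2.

1643 = 11*148 + 15
148 = 9*15 + 13
15 = 1*13 + 2
13 = 6*2 + 1
2 = 2*1 + 0  (stop)
So 1643/148 = [11; 9, 1, 6, 2].

[11; 9, 1, 6, 2]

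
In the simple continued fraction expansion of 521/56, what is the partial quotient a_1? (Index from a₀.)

3

521 = 9·56 + 17   →  a_0 = 9
56 = 3·17 + 5   →  a_1 = 3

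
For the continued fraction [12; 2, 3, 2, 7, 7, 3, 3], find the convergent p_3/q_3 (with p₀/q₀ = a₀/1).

Using pₖ = aₖpₖ₋₁ + pₖ₋₂, qₖ = aₖqₖ₋₁ + qₖ₋₂ (with p₋₁=1, p₋₂=0, q₋₁=0, q₋₂=1):
  k=0: a=12, p=12, q=1
  k=1: a=2, p=25, q=2
  k=2: a=3, p=87, q=7
  k=3: a=2, p=199, q=16

199/16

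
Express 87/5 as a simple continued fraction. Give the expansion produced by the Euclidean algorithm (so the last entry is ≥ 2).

87 = 17·5 + 2
5 = 2·2 + 1
2 = 2·1 + 0  (stop)
So 87/5 = [17; 2, 2].

[17; 2, 2]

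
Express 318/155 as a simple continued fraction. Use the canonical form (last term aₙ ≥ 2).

318 = 2·155 + 8
155 = 19·8 + 3
8 = 2·3 + 2
3 = 1·2 + 1
2 = 2·1 + 0  (stop)
So 318/155 = [2; 19, 2, 1, 2].

[2; 19, 2, 1, 2]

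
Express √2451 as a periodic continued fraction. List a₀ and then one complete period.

[49; 1, 1, 32, 1, 1, 98]

a₀ = ⌊√2451⌋ = 49.
With m₀=0, d₀=1 and mₖ₊₁ = dₖaₖ − mₖ, dₖ₊₁ = (n − mₖ₊₁²)/dₖ, aₖ₊₁ = ⌊(a₀+mₖ₊₁)/dₖ₊₁⌋:
  k=1: m=49, d=50, a=1
  k=2: m=1, d=49, a=1
  k=3: m=48, d=3, a=32
  k=4: m=48, d=49, a=1
  k=5: m=1, d=50, a=1
  k=6: m=49, d=1, a=98
d=1 and a=2a₀=98 at k=6, so the next step gives (m, d) = (49, 50) again — its k=1 value — and the period has length 6.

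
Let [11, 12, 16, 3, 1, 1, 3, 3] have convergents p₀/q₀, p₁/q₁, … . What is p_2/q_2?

Using pₖ = aₖpₖ₋₁ + pₖ₋₂, qₖ = aₖqₖ₋₁ + qₖ₋₂ (with p₋₁=1, p₋₂=0, q₋₁=0, q₋₂=1):
  k=0: a=11, p=11, q=1
  k=1: a=12, p=133, q=12
  k=2: a=16, p=2139, q=193

2139/193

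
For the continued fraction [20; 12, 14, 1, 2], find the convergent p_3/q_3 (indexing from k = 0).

3635/181

Using pₖ = aₖpₖ₋₁ + pₖ₋₂, qₖ = aₖqₖ₋₁ + qₖ₋₂ (with p₋₁=1, p₋₂=0, q₋₁=0, q₋₂=1):
  k=0: a=20, p=20, q=1
  k=1: a=12, p=241, q=12
  k=2: a=14, p=3394, q=169
  k=3: a=1, p=3635, q=181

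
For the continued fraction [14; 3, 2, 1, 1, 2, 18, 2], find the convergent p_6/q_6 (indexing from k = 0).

Using pₖ = aₖpₖ₋₁ + pₖ₋₂, qₖ = aₖqₖ₋₁ + qₖ₋₂ (with p₋₁=1, p₋₂=0, q₋₁=0, q₋₂=1):
  k=0: a=14, p=14, q=1
  k=1: a=3, p=43, q=3
  k=2: a=2, p=100, q=7
  k=3: a=1, p=143, q=10
  k=4: a=1, p=243, q=17
  k=5: a=2, p=629, q=44
  k=6: a=18, p=11565, q=809

11565/809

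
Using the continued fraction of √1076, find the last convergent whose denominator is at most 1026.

13449/410

√1076 = [32; 1, 4, 16, 4, 1, 64, …] (period length 6).
Convergents:
  p_0/q_0 = 32/1
  p_1/q_1 = 33/1
  p_2/q_2 = 164/5
  p_3/q_3 = 2657/81
  p_4/q_4 = 10792/329
  p_5/q_5 = 13449/410
  p_6/q_6 = 871528/26569
q_5 = 410 ≤ 1026 < 26569 = q_6, so the answer is 13449/410.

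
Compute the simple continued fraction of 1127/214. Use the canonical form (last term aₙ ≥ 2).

1127 = 5×214 + 57
214 = 3×57 + 43
57 = 1×43 + 14
43 = 3×14 + 1
14 = 14×1 + 0  (stop)
So 1127/214 = [5; 3, 1, 3, 14].

[5; 3, 1, 3, 14]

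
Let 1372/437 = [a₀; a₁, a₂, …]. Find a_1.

7

1372 = 3·437 + 61   →  a_0 = 3
437 = 7·61 + 10   →  a_1 = 7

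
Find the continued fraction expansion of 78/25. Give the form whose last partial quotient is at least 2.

78 = 3·25 + 3
25 = 8·3 + 1
3 = 3·1 + 0  (stop)
So 78/25 = [3; 8, 3].

[3; 8, 3]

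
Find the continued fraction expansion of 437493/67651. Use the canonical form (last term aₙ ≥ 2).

437493 = 6×67651 + 31587
67651 = 2×31587 + 4477
31587 = 7×4477 + 248
4477 = 18×248 + 13
248 = 19×13 + 1
13 = 13×1 + 0  (stop)
So 437493/67651 = [6; 2, 7, 18, 19, 13].

[6; 2, 7, 18, 19, 13]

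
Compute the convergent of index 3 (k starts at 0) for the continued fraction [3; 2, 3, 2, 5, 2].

55/16

Using pₖ = aₖpₖ₋₁ + pₖ₋₂, qₖ = aₖqₖ₋₁ + qₖ₋₂ (with p₋₁=1, p₋₂=0, q₋₁=0, q₋₂=1):
  k=0: a=3, p=3, q=1
  k=1: a=2, p=7, q=2
  k=2: a=3, p=24, q=7
  k=3: a=2, p=55, q=16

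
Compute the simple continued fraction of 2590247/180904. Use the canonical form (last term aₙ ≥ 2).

[14; 3, 7, 12, 15, 1, 2, 14]

2590247 = 14*180904 + 57591
180904 = 3*57591 + 8131
57591 = 7*8131 + 674
8131 = 12*674 + 43
674 = 15*43 + 29
43 = 1*29 + 14
29 = 2*14 + 1
14 = 14*1 + 0  (stop)
So 2590247/180904 = [14; 3, 7, 12, 15, 1, 2, 14].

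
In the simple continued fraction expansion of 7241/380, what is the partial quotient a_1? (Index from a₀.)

18

7241 = 19·380 + 21   →  a_0 = 19
380 = 18·21 + 2   →  a_1 = 18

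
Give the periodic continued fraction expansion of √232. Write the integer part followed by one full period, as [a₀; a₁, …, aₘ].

[15; 4, 3, 7, 3, 4, 30]

a₀ = ⌊√232⌋ = 15.
With m₀=0, d₀=1 and mₖ₊₁ = dₖaₖ − mₖ, dₖ₊₁ = (n − mₖ₊₁²)/dₖ, aₖ₊₁ = ⌊(a₀+mₖ₊₁)/dₖ₊₁⌋:
  k=1: m=15, d=7, a=4
  k=2: m=13, d=9, a=3
  k=3: m=14, d=4, a=7
  k=4: m=14, d=9, a=3
  k=5: m=13, d=7, a=4
  k=6: m=15, d=1, a=30
d=1 and a=2a₀=30 at k=6, so the next step gives (m, d) = (15, 7) again — its k=1 value — and the period has length 6.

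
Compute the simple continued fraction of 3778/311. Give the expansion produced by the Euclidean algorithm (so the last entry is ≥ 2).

[12; 6, 1, 3, 5, 2]

3778 = 12×311 + 46
311 = 6×46 + 35
46 = 1×35 + 11
35 = 3×11 + 2
11 = 5×2 + 1
2 = 2×1 + 0  (stop)
So 3778/311 = [12; 6, 1, 3, 5, 2].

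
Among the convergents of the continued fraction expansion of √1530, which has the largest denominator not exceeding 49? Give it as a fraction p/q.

1017/26

√1530 = [39; 8, 1, 2, 8, 2, 1, 8, 78, …] (period length 8).
Convergents:
  p_0/q_0 = 39/1
  p_1/q_1 = 313/8
  p_2/q_2 = 352/9
  p_3/q_3 = 1017/26
  p_4/q_4 = 8488/217
q_3 = 26 ≤ 49 < 217 = q_4, so the answer is 1017/26.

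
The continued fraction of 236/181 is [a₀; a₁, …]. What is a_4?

236 = 1·181 + 55   →  a_0 = 1
181 = 3·55 + 16   →  a_1 = 3
55 = 3·16 + 7   →  a_2 = 3
16 = 2·7 + 2   →  a_3 = 2
7 = 3·2 + 1   →  a_4 = 3

3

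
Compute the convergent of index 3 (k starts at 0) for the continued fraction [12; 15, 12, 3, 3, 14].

6733/558

Using pₖ = aₖpₖ₋₁ + pₖ₋₂, qₖ = aₖqₖ₋₁ + qₖ₋₂ (with p₋₁=1, p₋₂=0, q₋₁=0, q₋₂=1):
  k=0: a=12, p=12, q=1
  k=1: a=15, p=181, q=15
  k=2: a=12, p=2184, q=181
  k=3: a=3, p=6733, q=558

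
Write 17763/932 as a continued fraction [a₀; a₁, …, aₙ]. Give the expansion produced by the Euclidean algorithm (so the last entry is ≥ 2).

[19; 16, 1, 17, 3]

17763 = 19·932 + 55
932 = 16·55 + 52
55 = 1·52 + 3
52 = 17·3 + 1
3 = 3·1 + 0  (stop)
So 17763/932 = [19; 16, 1, 17, 3].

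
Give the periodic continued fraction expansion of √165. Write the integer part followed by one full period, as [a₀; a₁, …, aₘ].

a₀ = ⌊√165⌋ = 12.
With m₀=0, d₀=1 and mₖ₊₁ = dₖaₖ − mₖ, dₖ₊₁ = (n − mₖ₊₁²)/dₖ, aₖ₊₁ = ⌊(a₀+mₖ₊₁)/dₖ₊₁⌋:
  k=1: m=12, d=21, a=1
  k=2: m=9, d=4, a=5
  k=3: m=11, d=11, a=2
  k=4: m=11, d=4, a=5
  k=5: m=9, d=21, a=1
  k=6: m=12, d=1, a=24
d=1 and a=2a₀=24 at k=6, so the next step gives (m, d) = (12, 21) again — its k=1 value — and the period has length 6.

[12; 1, 5, 2, 5, 1, 24]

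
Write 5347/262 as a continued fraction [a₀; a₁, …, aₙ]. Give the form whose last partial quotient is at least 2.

[20; 2, 2, 4, 2, 1, 3]

5347 = 20×262 + 107
262 = 2×107 + 48
107 = 2×48 + 11
48 = 4×11 + 4
11 = 2×4 + 3
4 = 1×3 + 1
3 = 3×1 + 0  (stop)
So 5347/262 = [20; 2, 2, 4, 2, 1, 3].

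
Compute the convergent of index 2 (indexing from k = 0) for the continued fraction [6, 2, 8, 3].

110/17

Using pₖ = aₖpₖ₋₁ + pₖ₋₂, qₖ = aₖqₖ₋₁ + qₖ₋₂ (with p₋₁=1, p₋₂=0, q₋₁=0, q₋₂=1):
  k=0: a=6, p=6, q=1
  k=1: a=2, p=13, q=2
  k=2: a=8, p=110, q=17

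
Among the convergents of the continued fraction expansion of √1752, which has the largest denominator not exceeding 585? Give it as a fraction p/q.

24277/580

√1752 = [41; 1, 5, 1, 82, …] (period length 4).
Convergents:
  p_0/q_0 = 41/1
  p_1/q_1 = 42/1
  p_2/q_2 = 251/6
  p_3/q_3 = 293/7
  p_4/q_4 = 24277/580
  p_5/q_5 = 24570/587
q_4 = 580 ≤ 585 < 587 = q_5, so the answer is 24277/580.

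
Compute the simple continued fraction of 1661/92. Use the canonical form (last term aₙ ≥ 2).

1661 = 18·92 + 5
92 = 18·5 + 2
5 = 2·2 + 1
2 = 2·1 + 0  (stop)
So 1661/92 = [18; 18, 2, 2].

[18; 18, 2, 2]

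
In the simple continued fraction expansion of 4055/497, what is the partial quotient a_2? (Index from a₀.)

3

4055 = 8·497 + 79   →  a_0 = 8
497 = 6·79 + 23   →  a_1 = 6
79 = 3·23 + 10   →  a_2 = 3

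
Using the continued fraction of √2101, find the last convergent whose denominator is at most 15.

275/6

√2101 = [45; 1, 5, 8, 5, 1, 90, …] (period length 6).
Convergents:
  p_0/q_0 = 45/1
  p_1/q_1 = 46/1
  p_2/q_2 = 275/6
  p_3/q_3 = 2246/49
q_2 = 6 ≤ 15 < 49 = q_3, so the answer is 275/6.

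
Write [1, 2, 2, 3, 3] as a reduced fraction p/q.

Using pₖ = aₖpₖ₋₁ + pₖ₋₂ and qₖ = aₖqₖ₋₁ + qₖ₋₂:
  k=0: a=1, p=1, q=1
  k=1: a=2, p=3, q=2
  k=2: a=2, p=7, q=5
  k=3: a=3, p=24, q=17
  k=4: a=3, p=79, q=56

79/56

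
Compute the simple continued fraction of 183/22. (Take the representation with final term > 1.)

183 = 8*22 + 7
22 = 3*7 + 1
7 = 7*1 + 0  (stop)
So 183/22 = [8; 3, 7].

[8; 3, 7]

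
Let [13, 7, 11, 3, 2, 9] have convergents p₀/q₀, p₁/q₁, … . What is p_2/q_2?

1025/78

Using pₖ = aₖpₖ₋₁ + pₖ₋₂, qₖ = aₖqₖ₋₁ + qₖ₋₂ (with p₋₁=1, p₋₂=0, q₋₁=0, q₋₂=1):
  k=0: a=13, p=13, q=1
  k=1: a=7, p=92, q=7
  k=2: a=11, p=1025, q=78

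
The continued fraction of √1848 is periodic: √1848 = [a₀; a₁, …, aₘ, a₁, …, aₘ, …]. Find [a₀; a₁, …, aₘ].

[42; 1, 84]

a₀ = ⌊√1848⌋ = 42.
With m₀=0, d₀=1 and mₖ₊₁ = dₖaₖ − mₖ, dₖ₊₁ = (n − mₖ₊₁²)/dₖ, aₖ₊₁ = ⌊(a₀+mₖ₊₁)/dₖ₊₁⌋:
  k=1: m=42, d=84, a=1
  k=2: m=42, d=1, a=84
d=1 and a=2a₀=84 at k=2, so the next step gives (m, d) = (42, 84) again — its k=1 value — and the period has length 2.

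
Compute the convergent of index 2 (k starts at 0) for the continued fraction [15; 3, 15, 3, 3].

705/46

Using pₖ = aₖpₖ₋₁ + pₖ₋₂, qₖ = aₖqₖ₋₁ + qₖ₋₂ (with p₋₁=1, p₋₂=0, q₋₁=0, q₋₂=1):
  k=0: a=15, p=15, q=1
  k=1: a=3, p=46, q=3
  k=2: a=15, p=705, q=46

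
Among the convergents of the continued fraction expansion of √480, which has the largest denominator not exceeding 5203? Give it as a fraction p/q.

√480 = [21; 1, 9, 1, 42, …] (period length 4).
Convergents:
  p_0/q_0 = 21/1
  p_1/q_1 = 22/1
  p_2/q_2 = 219/10
  p_3/q_3 = 241/11
  p_4/q_4 = 10341/472
  p_5/q_5 = 10582/483
  p_6/q_6 = 105579/4819
  p_7/q_7 = 116161/5302
q_6 = 4819 ≤ 5203 < 5302 = q_7, so the answer is 105579/4819.

105579/4819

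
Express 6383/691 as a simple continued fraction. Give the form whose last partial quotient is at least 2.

6383 = 9*691 + 164
691 = 4*164 + 35
164 = 4*35 + 24
35 = 1*24 + 11
24 = 2*11 + 2
11 = 5*2 + 1
2 = 2*1 + 0  (stop)
So 6383/691 = [9; 4, 4, 1, 2, 5, 2].

[9; 4, 4, 1, 2, 5, 2]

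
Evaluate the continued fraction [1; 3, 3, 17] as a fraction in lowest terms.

225/173

Using pₖ = aₖpₖ₋₁ + pₖ₋₂ and qₖ = aₖqₖ₋₁ + qₖ₋₂:
  k=0: a=1, p=1, q=1
  k=1: a=3, p=4, q=3
  k=2: a=3, p=13, q=10
  k=3: a=17, p=225, q=173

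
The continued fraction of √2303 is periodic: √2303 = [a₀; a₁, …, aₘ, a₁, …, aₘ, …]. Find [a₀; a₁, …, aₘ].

a₀ = ⌊√2303⌋ = 47.

[47; 1, 94]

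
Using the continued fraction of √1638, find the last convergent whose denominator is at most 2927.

√1638 = [40; 2, 8, 2, 80, …] (period length 4).
Convergents:
  p_0/q_0 = 40/1
  p_1/q_1 = 81/2
  p_2/q_2 = 688/17
  p_3/q_3 = 1457/36
  p_4/q_4 = 117248/2897
  p_5/q_5 = 235953/5830
q_4 = 2897 ≤ 2927 < 5830 = q_5, so the answer is 117248/2897.

117248/2897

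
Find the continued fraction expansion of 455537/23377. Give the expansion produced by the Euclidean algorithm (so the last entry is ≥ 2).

[19; 2, 18, 12, 10, 2, 2]

455537 = 19·23377 + 11374
23377 = 2·11374 + 629
11374 = 18·629 + 52
629 = 12·52 + 5
52 = 10·5 + 2
5 = 2·2 + 1
2 = 2·1 + 0  (stop)
So 455537/23377 = [19; 2, 18, 12, 10, 2, 2].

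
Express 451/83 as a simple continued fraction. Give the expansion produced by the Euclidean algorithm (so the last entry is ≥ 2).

451 = 5·83 + 36
83 = 2·36 + 11
36 = 3·11 + 3
11 = 3·3 + 2
3 = 1·2 + 1
2 = 2·1 + 0  (stop)
So 451/83 = [5; 2, 3, 3, 1, 2].

[5; 2, 3, 3, 1, 2]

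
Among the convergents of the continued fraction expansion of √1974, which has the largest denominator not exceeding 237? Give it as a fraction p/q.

√1974 = [44; 2, 3, 17, 2, 17, 3, 2, 88, …] (period length 8).
Convergents:
  p_0/q_0 = 44/1
  p_1/q_1 = 89/2
  p_2/q_2 = 311/7
  p_3/q_3 = 5376/121
  p_4/q_4 = 11063/249
q_3 = 121 ≤ 237 < 249 = q_4, so the answer is 5376/121.

5376/121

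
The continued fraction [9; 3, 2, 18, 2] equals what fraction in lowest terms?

Fold from the inside: start with 2/1.
  18 + 1/2 = 37/2
  2 + 2/37 = 76/37
  3 + 37/76 = 265/76
  9 + 76/265 = 2461/265

2461/265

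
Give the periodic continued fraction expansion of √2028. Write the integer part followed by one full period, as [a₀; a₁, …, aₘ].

a₀ = ⌊√2028⌋ = 45.
With m₀=0, d₀=1 and mₖ₊₁ = dₖaₖ − mₖ, dₖ₊₁ = (n − mₖ₊₁²)/dₖ, aₖ₊₁ = ⌊(a₀+mₖ₊₁)/dₖ₊₁⌋:
  k=1: m=45, d=3, a=30
  k=2: m=45, d=1, a=90
d=1 and a=2a₀=90 at k=2, so the next step gives (m, d) = (45, 3) again — its k=1 value — and the period has length 2.

[45; 30, 90]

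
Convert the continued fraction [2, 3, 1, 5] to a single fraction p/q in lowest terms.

Fold from the inside: start with 5/1.
  1 + 1/5 = 6/5
  3 + 5/6 = 23/6
  2 + 6/23 = 52/23

52/23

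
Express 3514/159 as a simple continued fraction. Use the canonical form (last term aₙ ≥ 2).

3514 = 22·159 + 16
159 = 9·16 + 15
16 = 1·15 + 1
15 = 15·1 + 0  (stop)
So 3514/159 = [22; 9, 1, 15].

[22; 9, 1, 15]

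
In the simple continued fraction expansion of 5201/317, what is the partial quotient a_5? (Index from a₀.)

5201 = 16·317 + 129   →  a_0 = 16
317 = 2·129 + 59   →  a_1 = 2
129 = 2·59 + 11   →  a_2 = 2
59 = 5·11 + 4   →  a_3 = 5
11 = 2·4 + 3   →  a_4 = 2
4 = 1·3 + 1   →  a_5 = 1

1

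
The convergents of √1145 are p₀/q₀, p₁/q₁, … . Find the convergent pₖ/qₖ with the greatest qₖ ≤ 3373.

84933/2510

√1145 = [33; 1, 5, 5, 1, 66, …] (period length 5).
Convergents:
  p_0/q_0 = 33/1
  p_1/q_1 = 34/1
  p_2/q_2 = 203/6
  p_3/q_3 = 1049/31
  p_4/q_4 = 1252/37
  p_5/q_5 = 83681/2473
  p_6/q_6 = 84933/2510
  p_7/q_7 = 508346/15023
q_6 = 2510 ≤ 3373 < 15023 = q_7, so the answer is 84933/2510.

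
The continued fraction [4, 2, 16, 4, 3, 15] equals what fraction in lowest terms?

Using pₖ = aₖpₖ₋₁ + pₖ₋₂ and qₖ = aₖqₖ₋₁ + qₖ₋₂:
  k=0: a=4, p=4, q=1
  k=1: a=2, p=9, q=2
  k=2: a=16, p=148, q=33
  k=3: a=4, p=601, q=134
  k=4: a=3, p=1951, q=435
  k=5: a=15, p=29866, q=6659

29866/6659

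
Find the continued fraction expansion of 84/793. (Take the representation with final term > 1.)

84 = 0×793 + 84
793 = 9×84 + 37
84 = 2×37 + 10
37 = 3×10 + 7
10 = 1×7 + 3
7 = 2×3 + 1
3 = 3×1 + 0  (stop)
So 84/793 = [0; 9, 2, 3, 1, 2, 3].

[0; 9, 2, 3, 1, 2, 3]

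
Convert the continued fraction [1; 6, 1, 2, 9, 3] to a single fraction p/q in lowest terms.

668/581

Fold from the inside: start with 3/1.
  9 + 1/3 = 28/3
  2 + 3/28 = 59/28
  1 + 28/59 = 87/59
  6 + 59/87 = 581/87
  1 + 87/581 = 668/581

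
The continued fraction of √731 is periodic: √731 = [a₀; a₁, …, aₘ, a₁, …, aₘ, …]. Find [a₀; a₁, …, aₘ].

[27; 27, 54]

a₀ = ⌊√731⌋ = 27.
With m₀=0, d₀=1 and mₖ₊₁ = dₖaₖ − mₖ, dₖ₊₁ = (n − mₖ₊₁²)/dₖ, aₖ₊₁ = ⌊(a₀+mₖ₊₁)/dₖ₊₁⌋:
  k=1: m=27, d=2, a=27
  k=2: m=27, d=1, a=54
d=1 and a=2a₀=54 at k=2, so the next step gives (m, d) = (27, 2) again — its k=1 value — and the period has length 2.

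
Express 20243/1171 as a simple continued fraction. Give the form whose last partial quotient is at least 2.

20243 = 17·1171 + 336
1171 = 3·336 + 163
336 = 2·163 + 10
163 = 16·10 + 3
10 = 3·3 + 1
3 = 3·1 + 0  (stop)
So 20243/1171 = [17; 3, 2, 16, 3, 3].

[17; 3, 2, 16, 3, 3]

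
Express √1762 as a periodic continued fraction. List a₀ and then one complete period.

[41; 1, 40, 1, 82]

a₀ = ⌊√1762⌋ = 41.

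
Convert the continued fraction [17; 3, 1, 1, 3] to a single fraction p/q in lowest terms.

Using pₖ = aₖpₖ₋₁ + pₖ₋₂ and qₖ = aₖqₖ₋₁ + qₖ₋₂:
  k=0: a=17, p=17, q=1
  k=1: a=3, p=52, q=3
  k=2: a=1, p=69, q=4
  k=3: a=1, p=121, q=7
  k=4: a=3, p=432, q=25

432/25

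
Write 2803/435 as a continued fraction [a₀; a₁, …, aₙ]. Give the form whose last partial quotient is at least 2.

[6; 2, 3, 1, 15, 3]

2803 = 6×435 + 193
435 = 2×193 + 49
193 = 3×49 + 46
49 = 1×46 + 3
46 = 15×3 + 1
3 = 3×1 + 0  (stop)
So 2803/435 = [6; 2, 3, 1, 15, 3].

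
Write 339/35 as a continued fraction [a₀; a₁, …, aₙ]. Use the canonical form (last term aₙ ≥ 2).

[9; 1, 2, 5, 2]

339 = 9·35 + 24
35 = 1·24 + 11
24 = 2·11 + 2
11 = 5·2 + 1
2 = 2·1 + 0  (stop)
So 339/35 = [9; 1, 2, 5, 2].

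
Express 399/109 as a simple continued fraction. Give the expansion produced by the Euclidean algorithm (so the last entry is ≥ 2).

399 = 3×109 + 72
109 = 1×72 + 37
72 = 1×37 + 35
37 = 1×35 + 2
35 = 17×2 + 1
2 = 2×1 + 0  (stop)
So 399/109 = [3; 1, 1, 1, 17, 2].

[3; 1, 1, 1, 17, 2]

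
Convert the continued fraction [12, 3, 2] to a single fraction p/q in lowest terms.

86/7

Fold from the inside: start with 2/1.
  3 + 1/2 = 7/2
  12 + 2/7 = 86/7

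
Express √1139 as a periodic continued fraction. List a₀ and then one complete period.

a₀ = ⌊√1139⌋ = 33.
With m₀=0, d₀=1 and mₖ₊₁ = dₖaₖ − mₖ, dₖ₊₁ = (n − mₖ₊₁²)/dₖ, aₖ₊₁ = ⌊(a₀+mₖ₊₁)/dₖ₊₁⌋:
  k=1: m=33, d=50, a=1
  k=2: m=17, d=17, a=2
  k=3: m=17, d=50, a=1
  k=4: m=33, d=1, a=66
d=1 and a=2a₀=66 at k=4, so the next step gives (m, d) = (33, 50) again — its k=1 value — and the period has length 4.

[33; 1, 2, 1, 66]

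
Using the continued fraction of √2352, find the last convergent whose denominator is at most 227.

√2352 = [48; 2, 96, …] (period length 2).
Convergents:
  p_0/q_0 = 48/1
  p_1/q_1 = 97/2
  p_2/q_2 = 9360/193
  p_3/q_3 = 18817/388
q_2 = 193 ≤ 227 < 388 = q_3, so the answer is 9360/193.

9360/193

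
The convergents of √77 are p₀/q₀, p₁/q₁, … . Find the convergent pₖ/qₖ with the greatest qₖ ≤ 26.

79/9

√77 = [8; 1, 3, 2, 3, 1, 16, …] (period length 6).
Convergents:
  p_0/q_0 = 8/1
  p_1/q_1 = 9/1
  p_2/q_2 = 35/4
  p_3/q_3 = 79/9
  p_4/q_4 = 272/31
q_3 = 9 ≤ 26 < 31 = q_4, so the answer is 79/9.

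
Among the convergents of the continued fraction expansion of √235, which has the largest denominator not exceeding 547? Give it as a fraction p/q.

√235 = [15; 3, 30, …] (period length 2).
Convergents:
  p_0/q_0 = 15/1
  p_1/q_1 = 46/3
  p_2/q_2 = 1395/91
  p_3/q_3 = 4231/276
  p_4/q_4 = 128325/8371
q_3 = 276 ≤ 547 < 8371 = q_4, so the answer is 4231/276.

4231/276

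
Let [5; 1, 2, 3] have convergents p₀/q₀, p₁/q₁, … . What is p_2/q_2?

17/3

Using pₖ = aₖpₖ₋₁ + pₖ₋₂, qₖ = aₖqₖ₋₁ + qₖ₋₂ (with p₋₁=1, p₋₂=0, q₋₁=0, q₋₂=1):
  k=0: a=5, p=5, q=1
  k=1: a=1, p=6, q=1
  k=2: a=2, p=17, q=3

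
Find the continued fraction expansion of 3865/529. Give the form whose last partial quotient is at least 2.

[7; 3, 3, 1, 3, 3, 3]

3865 = 7·529 + 162
529 = 3·162 + 43
162 = 3·43 + 33
43 = 1·33 + 10
33 = 3·10 + 3
10 = 3·3 + 1
3 = 3·1 + 0  (stop)
So 3865/529 = [7; 3, 3, 1, 3, 3, 3].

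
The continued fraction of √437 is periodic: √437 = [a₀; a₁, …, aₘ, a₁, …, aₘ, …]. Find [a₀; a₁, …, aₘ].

a₀ = ⌊√437⌋ = 20.
With m₀=0, d₀=1 and mₖ₊₁ = dₖaₖ − mₖ, dₖ₊₁ = (n − mₖ₊₁²)/dₖ, aₖ₊₁ = ⌊(a₀+mₖ₊₁)/dₖ₊₁⌋:
  k=1: m=20, d=37, a=1
  k=2: m=17, d=4, a=9
  k=3: m=19, d=19, a=2
  k=4: m=19, d=4, a=9
  k=5: m=17, d=37, a=1
  k=6: m=20, d=1, a=40
d=1 and a=2a₀=40 at k=6, so the next step gives (m, d) = (20, 37) again — its k=1 value — and the period has length 6.

[20; 1, 9, 2, 9, 1, 40]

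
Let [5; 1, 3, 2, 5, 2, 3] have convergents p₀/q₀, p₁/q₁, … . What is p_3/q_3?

52/9

Using pₖ = aₖpₖ₋₁ + pₖ₋₂, qₖ = aₖqₖ₋₁ + qₖ₋₂ (with p₋₁=1, p₋₂=0, q₋₁=0, q₋₂=1):
  k=0: a=5, p=5, q=1
  k=1: a=1, p=6, q=1
  k=2: a=3, p=23, q=4
  k=3: a=2, p=52, q=9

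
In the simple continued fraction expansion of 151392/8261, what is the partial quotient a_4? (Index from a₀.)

1

151392 = 18·8261 + 2694   →  a_0 = 18
8261 = 3·2694 + 179   →  a_1 = 3
2694 = 15·179 + 9   →  a_2 = 15
179 = 19·9 + 8   →  a_3 = 19
9 = 1·8 + 1   →  a_4 = 1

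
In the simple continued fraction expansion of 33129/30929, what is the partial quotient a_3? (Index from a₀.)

33129 = 1·30929 + 2200   →  a_0 = 1
30929 = 14·2200 + 129   →  a_1 = 14
2200 = 17·129 + 7   →  a_2 = 17
129 = 18·7 + 3   →  a_3 = 18

18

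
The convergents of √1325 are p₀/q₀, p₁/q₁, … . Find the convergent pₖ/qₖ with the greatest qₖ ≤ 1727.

√1325 = [36; 2, 2, 72, …] (period length 3).
Convergents:
  p_0/q_0 = 36/1
  p_1/q_1 = 73/2
  p_2/q_2 = 182/5
  p_3/q_3 = 13177/362
  p_4/q_4 = 26536/729
  p_5/q_5 = 66249/1820
q_4 = 729 ≤ 1727 < 1820 = q_5, so the answer is 26536/729.

26536/729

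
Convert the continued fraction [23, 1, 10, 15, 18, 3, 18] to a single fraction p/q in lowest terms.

4015217/167933

Fold from the inside: start with 18/1.
  3 + 1/18 = 55/18
  18 + 18/55 = 1008/55
  15 + 55/1008 = 15175/1008
  10 + 1008/15175 = 152758/15175
  1 + 15175/152758 = 167933/152758
  23 + 152758/167933 = 4015217/167933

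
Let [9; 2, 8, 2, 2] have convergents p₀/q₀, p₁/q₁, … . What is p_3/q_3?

Using pₖ = aₖpₖ₋₁ + pₖ₋₂, qₖ = aₖqₖ₋₁ + qₖ₋₂ (with p₋₁=1, p₋₂=0, q₋₁=0, q₋₂=1):
  k=0: a=9, p=9, q=1
  k=1: a=2, p=19, q=2
  k=2: a=8, p=161, q=17
  k=3: a=2, p=341, q=36

341/36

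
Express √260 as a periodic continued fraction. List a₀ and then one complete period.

a₀ = ⌊√260⌋ = 16.
With m₀=0, d₀=1 and mₖ₊₁ = dₖaₖ − mₖ, dₖ₊₁ = (n − mₖ₊₁²)/dₖ, aₖ₊₁ = ⌊(a₀+mₖ₊₁)/dₖ₊₁⌋:
  k=1: m=16, d=4, a=8
  k=2: m=16, d=1, a=32
d=1 and a=2a₀=32 at k=2, so the next step gives (m, d) = (16, 4) again — its k=1 value — and the period has length 2.

[16; 8, 32]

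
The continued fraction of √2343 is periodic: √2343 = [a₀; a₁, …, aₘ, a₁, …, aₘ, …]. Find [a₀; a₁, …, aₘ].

[48; 2, 2, 8, 2, 2, 96]

a₀ = ⌊√2343⌋ = 48.
With m₀=0, d₀=1 and mₖ₊₁ = dₖaₖ − mₖ, dₖ₊₁ = (n − mₖ₊₁²)/dₖ, aₖ₊₁ = ⌊(a₀+mₖ₊₁)/dₖ₊₁⌋:
  k=1: m=48, d=39, a=2
  k=2: m=30, d=37, a=2
  k=3: m=44, d=11, a=8
  k=4: m=44, d=37, a=2
  k=5: m=30, d=39, a=2
  k=6: m=48, d=1, a=96
d=1 and a=2a₀=96 at k=6, so the next step gives (m, d) = (48, 39) again — its k=1 value — and the period has length 6.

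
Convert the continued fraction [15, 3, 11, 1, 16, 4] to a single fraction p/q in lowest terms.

Fold from the inside: start with 4/1.
  16 + 1/4 = 65/4
  1 + 4/65 = 69/65
  11 + 65/69 = 824/69
  3 + 69/824 = 2541/824
  15 + 824/2541 = 38939/2541

38939/2541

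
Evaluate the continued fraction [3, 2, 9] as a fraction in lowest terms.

66/19

Using pₖ = aₖpₖ₋₁ + pₖ₋₂ and qₖ = aₖqₖ₋₁ + qₖ₋₂:
  k=0: a=3, p=3, q=1
  k=1: a=2, p=7, q=2
  k=2: a=9, p=66, q=19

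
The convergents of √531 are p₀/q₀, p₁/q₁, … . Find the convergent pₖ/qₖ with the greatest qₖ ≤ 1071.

24403/1059

√531 = [23; 23, 46, …] (period length 2).
Convergents:
  p_0/q_0 = 23/1
  p_1/q_1 = 530/23
  p_2/q_2 = 24403/1059
  p_3/q_3 = 561799/24380
q_2 = 1059 ≤ 1071 < 24380 = q_3, so the answer is 24403/1059.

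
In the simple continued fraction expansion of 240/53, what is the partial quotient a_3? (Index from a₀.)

240 = 4·53 + 28   →  a_0 = 4
53 = 1·28 + 25   →  a_1 = 1
28 = 1·25 + 3   →  a_2 = 1
25 = 8·3 + 1   →  a_3 = 8

8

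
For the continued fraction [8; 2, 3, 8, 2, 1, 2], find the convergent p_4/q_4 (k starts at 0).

Using pₖ = aₖpₖ₋₁ + pₖ₋₂, qₖ = aₖqₖ₋₁ + qₖ₋₂ (with p₋₁=1, p₋₂=0, q₋₁=0, q₋₂=1):
  k=0: a=8, p=8, q=1
  k=1: a=2, p=17, q=2
  k=2: a=3, p=59, q=7
  k=3: a=8, p=489, q=58
  k=4: a=2, p=1037, q=123

1037/123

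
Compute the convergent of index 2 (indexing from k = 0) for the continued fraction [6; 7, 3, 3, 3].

135/22

Using pₖ = aₖpₖ₋₁ + pₖ₋₂, qₖ = aₖqₖ₋₁ + qₖ₋₂ (with p₋₁=1, p₋₂=0, q₋₁=0, q₋₂=1):
  k=0: a=6, p=6, q=1
  k=1: a=7, p=43, q=7
  k=2: a=3, p=135, q=22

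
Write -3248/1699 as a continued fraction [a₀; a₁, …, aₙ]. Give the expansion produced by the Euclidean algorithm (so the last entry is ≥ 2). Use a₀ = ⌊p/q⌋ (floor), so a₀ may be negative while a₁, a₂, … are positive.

-3248 = -2·1699 + 150
1699 = 11·150 + 49
150 = 3·49 + 3
49 = 16·3 + 1
3 = 3·1 + 0  (stop)
So -3248/1699 = [-2; 11, 3, 16, 3].

[-2; 11, 3, 16, 3]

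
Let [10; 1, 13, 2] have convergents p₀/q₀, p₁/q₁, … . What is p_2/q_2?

153/14

Using pₖ = aₖpₖ₋₁ + pₖ₋₂, qₖ = aₖqₖ₋₁ + qₖ₋₂ (with p₋₁=1, p₋₂=0, q₋₁=0, q₋₂=1):
  k=0: a=10, p=10, q=1
  k=1: a=1, p=11, q=1
  k=2: a=13, p=153, q=14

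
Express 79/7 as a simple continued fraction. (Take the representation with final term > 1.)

[11; 3, 2]

79 = 11·7 + 2
7 = 3·2 + 1
2 = 2·1 + 0  (stop)
So 79/7 = [11; 3, 2].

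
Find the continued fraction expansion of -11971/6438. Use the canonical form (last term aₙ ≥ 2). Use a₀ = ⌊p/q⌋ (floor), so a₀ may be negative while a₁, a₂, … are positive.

-11971 = -2×6438 + 905
6438 = 7×905 + 103
905 = 8×103 + 81
103 = 1×81 + 22
81 = 3×22 + 15
22 = 1×15 + 7
15 = 2×7 + 1
7 = 7×1 + 0  (stop)
So -11971/6438 = [-2; 7, 8, 1, 3, 1, 2, 7].

[-2; 7, 8, 1, 3, 1, 2, 7]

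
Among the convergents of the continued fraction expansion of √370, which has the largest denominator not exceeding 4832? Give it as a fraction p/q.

√370 = [19; 4, 4, 38, …] (period length 3).
Convergents:
  p_0/q_0 = 19/1
  p_1/q_1 = 77/4
  p_2/q_2 = 327/17
  p_3/q_3 = 12503/650
  p_4/q_4 = 50339/2617
  p_5/q_5 = 213859/11118
q_4 = 2617 ≤ 4832 < 11118 = q_5, so the answer is 50339/2617.

50339/2617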